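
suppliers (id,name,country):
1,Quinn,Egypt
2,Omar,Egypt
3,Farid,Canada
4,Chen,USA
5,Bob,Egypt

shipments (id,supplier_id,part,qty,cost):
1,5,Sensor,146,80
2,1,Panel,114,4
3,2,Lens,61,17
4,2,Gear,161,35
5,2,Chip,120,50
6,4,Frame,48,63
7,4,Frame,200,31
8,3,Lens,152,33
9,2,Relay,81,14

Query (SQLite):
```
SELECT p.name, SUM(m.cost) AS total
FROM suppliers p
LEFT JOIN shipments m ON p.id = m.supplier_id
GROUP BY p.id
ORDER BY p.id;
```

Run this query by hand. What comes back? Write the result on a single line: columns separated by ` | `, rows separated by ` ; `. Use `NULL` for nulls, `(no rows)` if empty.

Quinn | 4 ; Omar | 116 ; Farid | 33 ; Chen | 94 ; Bob | 80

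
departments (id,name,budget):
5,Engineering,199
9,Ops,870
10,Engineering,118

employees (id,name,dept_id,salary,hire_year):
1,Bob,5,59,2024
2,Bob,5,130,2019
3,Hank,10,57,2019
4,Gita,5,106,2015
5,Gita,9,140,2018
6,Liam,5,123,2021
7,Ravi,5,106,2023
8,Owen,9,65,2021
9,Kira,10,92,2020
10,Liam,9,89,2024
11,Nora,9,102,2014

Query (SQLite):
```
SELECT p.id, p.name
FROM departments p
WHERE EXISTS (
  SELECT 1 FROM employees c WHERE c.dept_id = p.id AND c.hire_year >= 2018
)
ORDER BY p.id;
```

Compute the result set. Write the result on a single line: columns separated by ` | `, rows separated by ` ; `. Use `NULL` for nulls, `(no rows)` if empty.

5 | Engineering ; 9 | Ops ; 10 | Engineering

For each departments row, check whether any employees with matching dept_id has hire_year >= 2018.
Keep rows where that is true.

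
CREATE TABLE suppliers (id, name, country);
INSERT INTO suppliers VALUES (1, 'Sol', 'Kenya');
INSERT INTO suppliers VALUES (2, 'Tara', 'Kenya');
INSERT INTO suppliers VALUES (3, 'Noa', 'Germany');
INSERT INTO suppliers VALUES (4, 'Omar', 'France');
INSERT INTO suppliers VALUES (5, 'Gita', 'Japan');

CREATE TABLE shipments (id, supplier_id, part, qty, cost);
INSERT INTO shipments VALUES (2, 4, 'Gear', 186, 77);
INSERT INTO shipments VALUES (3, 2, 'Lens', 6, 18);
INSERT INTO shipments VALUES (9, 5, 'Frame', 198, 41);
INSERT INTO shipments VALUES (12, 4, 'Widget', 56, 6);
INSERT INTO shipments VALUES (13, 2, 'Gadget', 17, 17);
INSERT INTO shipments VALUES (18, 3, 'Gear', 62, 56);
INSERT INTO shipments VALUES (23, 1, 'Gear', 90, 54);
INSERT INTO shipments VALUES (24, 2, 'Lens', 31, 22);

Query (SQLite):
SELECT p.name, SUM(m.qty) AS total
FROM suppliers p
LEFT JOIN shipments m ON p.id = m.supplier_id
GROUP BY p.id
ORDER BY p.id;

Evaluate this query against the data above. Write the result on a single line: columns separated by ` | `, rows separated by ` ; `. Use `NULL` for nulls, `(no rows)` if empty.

Sol | 90 ; Tara | 54 ; Noa | 62 ; Omar | 242 ; Gita | 198

LEFT JOIN keeps every suppliers row; unmatched ones get NULL for shipments columns.
Group by suppliers.id and compute SUM(m.qty). SUM over an all-NULL group is NULL.
  1: ids {23} → SUM(m.qty)=90
  2: ids {3, 13, 24} → SUM(m.qty)=54
  3: ids {18} → SUM(m.qty)=62
  4: ids {2, 12} → SUM(m.qty)=242
  5: ids {9} → SUM(m.qty)=198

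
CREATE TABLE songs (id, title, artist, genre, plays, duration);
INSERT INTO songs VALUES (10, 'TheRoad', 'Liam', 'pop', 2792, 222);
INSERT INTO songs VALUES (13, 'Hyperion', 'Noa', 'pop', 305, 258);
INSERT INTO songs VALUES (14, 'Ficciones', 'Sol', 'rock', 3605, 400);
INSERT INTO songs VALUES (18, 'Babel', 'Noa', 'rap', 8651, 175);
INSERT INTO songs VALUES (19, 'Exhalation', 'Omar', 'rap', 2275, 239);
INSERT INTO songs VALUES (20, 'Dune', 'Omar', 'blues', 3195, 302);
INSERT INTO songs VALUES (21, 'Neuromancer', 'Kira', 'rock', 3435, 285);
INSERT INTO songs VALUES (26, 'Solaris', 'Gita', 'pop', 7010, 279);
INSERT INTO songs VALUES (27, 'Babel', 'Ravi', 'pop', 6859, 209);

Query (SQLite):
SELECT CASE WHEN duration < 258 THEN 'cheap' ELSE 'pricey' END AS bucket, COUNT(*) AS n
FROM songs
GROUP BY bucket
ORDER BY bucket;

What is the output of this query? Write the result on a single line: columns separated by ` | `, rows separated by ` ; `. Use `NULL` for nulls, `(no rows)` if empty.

cheap | 4 ; pricey | 5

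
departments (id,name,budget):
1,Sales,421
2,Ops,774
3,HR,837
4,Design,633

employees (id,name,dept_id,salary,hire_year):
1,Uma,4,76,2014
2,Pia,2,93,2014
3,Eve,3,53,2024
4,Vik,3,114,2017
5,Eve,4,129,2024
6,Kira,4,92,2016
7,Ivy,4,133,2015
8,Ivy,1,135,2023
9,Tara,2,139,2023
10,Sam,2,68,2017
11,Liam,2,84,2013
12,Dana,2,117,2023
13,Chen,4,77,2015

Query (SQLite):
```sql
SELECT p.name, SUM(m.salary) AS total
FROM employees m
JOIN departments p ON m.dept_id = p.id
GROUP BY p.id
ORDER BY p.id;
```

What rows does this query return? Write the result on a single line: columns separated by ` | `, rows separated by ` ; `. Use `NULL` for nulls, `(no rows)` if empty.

Sales | 135 ; Ops | 501 ; HR | 167 ; Design | 507

Join each employees row to its departments via dept_id.
Group joined rows by departments.id; compute SUM(m.salary) per group.
  1: ids {8} → SUM(m.salary)=135
  2: ids {2, 9, 10, 11, 12} → SUM(m.salary)=501
  3: ids {3, 4} → SUM(m.salary)=167
  4: ids {1, 5, 6, 7, 13} → SUM(m.salary)=507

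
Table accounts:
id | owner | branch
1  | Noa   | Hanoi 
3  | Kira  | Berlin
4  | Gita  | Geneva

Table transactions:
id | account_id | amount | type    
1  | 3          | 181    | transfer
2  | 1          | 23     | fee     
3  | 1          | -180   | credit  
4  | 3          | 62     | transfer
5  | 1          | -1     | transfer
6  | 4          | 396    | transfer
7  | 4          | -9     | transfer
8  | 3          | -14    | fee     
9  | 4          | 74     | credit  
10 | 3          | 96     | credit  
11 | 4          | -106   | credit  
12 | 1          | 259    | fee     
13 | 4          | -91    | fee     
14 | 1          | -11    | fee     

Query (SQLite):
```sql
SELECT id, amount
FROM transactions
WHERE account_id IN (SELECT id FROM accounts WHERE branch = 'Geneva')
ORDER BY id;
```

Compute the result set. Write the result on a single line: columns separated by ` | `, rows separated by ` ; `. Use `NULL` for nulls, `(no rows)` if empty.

Inner query: accounts.id where branch = 'Geneva'.
Outer: keep transactions rows whose account_id is in that set.
Inner query → {4}

6 | 396 ; 7 | -9 ; 9 | 74 ; 11 | -106 ; 13 | -91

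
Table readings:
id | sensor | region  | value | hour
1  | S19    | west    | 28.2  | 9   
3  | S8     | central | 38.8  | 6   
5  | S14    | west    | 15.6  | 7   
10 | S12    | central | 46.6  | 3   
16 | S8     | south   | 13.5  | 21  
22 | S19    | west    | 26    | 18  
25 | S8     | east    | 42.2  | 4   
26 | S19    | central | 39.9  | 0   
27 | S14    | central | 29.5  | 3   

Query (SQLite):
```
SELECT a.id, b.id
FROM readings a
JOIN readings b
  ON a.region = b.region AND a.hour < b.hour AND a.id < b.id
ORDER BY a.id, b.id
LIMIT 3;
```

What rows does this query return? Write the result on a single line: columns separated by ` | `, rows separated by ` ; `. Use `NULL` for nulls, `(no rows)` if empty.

Pairs (a,b) with same region, a.hour < b.hour, a.id < b.id.
region groups: central:{3,10,26,27} east:{25} south:{16} west:{1,5,22}
Ordered by (a.id, b.id); first 3.

1 | 22 ; 5 | 22 ; 26 | 27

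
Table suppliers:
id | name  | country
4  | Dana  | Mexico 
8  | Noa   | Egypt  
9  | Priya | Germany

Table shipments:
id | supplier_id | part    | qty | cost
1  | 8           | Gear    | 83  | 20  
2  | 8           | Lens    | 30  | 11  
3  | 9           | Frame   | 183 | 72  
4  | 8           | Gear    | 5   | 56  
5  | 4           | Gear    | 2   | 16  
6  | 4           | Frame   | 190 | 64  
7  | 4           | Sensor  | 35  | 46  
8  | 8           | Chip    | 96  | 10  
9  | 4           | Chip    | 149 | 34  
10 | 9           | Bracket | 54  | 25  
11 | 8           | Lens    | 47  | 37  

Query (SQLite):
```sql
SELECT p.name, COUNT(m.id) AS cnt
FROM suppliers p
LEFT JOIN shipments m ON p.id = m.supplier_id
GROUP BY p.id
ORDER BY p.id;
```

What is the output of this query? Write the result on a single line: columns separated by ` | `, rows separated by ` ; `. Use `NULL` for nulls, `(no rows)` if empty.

LEFT JOIN keeps every suppliers row; unmatched ones get NULL for shipments columns.
Group by suppliers.id and compute COUNT(m.id). COUNT(col) of an all-NULL group is 0.
  4: ids {5, 6, 7, 9} → COUNT(m.id)=4
  8: ids {1, 2, 4, 8, 11} → COUNT(m.id)=5
  9: ids {3, 10} → COUNT(m.id)=2

Dana | 4 ; Noa | 5 ; Priya | 2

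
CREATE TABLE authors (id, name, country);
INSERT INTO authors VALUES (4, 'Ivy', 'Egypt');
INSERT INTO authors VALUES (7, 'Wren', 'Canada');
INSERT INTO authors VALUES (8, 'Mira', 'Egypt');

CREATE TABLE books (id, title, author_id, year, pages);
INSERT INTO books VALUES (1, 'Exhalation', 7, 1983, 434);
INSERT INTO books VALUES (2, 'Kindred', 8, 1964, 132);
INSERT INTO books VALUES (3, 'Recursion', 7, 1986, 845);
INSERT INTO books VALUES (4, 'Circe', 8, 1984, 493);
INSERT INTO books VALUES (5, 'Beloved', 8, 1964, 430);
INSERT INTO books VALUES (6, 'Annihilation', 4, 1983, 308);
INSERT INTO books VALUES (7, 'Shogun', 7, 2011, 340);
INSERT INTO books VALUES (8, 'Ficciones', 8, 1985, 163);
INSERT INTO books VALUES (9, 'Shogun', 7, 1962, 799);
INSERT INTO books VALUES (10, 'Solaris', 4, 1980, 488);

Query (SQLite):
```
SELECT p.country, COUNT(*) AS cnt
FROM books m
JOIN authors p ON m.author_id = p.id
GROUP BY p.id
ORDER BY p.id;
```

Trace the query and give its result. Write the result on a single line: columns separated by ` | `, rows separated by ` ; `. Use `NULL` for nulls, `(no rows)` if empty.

Join each books row to its authors via author_id.
Group joined rows by authors.id; compute COUNT(*) per group.
  4: ids {6, 10} → COUNT(*)=2
  7: ids {1, 3, 7, 9} → COUNT(*)=4
  8: ids {2, 4, 5, 8} → COUNT(*)=4

Egypt | 2 ; Canada | 4 ; Egypt | 4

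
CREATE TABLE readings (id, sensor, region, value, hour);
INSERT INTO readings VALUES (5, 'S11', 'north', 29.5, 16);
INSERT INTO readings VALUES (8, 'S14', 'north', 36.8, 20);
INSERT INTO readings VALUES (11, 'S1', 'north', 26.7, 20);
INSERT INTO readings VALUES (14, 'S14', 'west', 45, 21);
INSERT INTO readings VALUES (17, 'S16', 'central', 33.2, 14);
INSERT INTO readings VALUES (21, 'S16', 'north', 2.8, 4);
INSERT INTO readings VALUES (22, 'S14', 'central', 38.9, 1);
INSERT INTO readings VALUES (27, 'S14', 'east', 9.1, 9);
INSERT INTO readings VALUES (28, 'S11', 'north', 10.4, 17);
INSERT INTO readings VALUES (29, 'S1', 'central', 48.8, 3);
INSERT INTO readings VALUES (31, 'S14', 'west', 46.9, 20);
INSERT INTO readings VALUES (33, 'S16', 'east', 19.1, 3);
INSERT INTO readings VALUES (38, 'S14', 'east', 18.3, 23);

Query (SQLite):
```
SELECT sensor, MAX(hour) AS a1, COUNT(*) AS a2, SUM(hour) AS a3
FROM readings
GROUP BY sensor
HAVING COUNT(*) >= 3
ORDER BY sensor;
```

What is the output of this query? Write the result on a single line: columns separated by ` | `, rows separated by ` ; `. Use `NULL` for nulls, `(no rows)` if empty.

S14 | 23 | 6 | 94 ; S16 | 14 | 3 | 21

Group readings by sensor.
Per group compute: MAX(hour), COUNT(*), SUM(hour).
HAVING: drop groups with fewer than 3 rows.
  S1: ids {11, 29} → MAX(hour)=20, COUNT(*)=2, SUM(hour)=23
  S11: ids {5, 28} → MAX(hour)=17, COUNT(*)=2, SUM(hour)=33
  S14: ids {8, 14, 22, 27, 31, 38} → MAX(hour)=23, COUNT(*)=6, SUM(hour)=94
  S16: ids {17, 21, 33} → MAX(hour)=14, COUNT(*)=3, SUM(hour)=21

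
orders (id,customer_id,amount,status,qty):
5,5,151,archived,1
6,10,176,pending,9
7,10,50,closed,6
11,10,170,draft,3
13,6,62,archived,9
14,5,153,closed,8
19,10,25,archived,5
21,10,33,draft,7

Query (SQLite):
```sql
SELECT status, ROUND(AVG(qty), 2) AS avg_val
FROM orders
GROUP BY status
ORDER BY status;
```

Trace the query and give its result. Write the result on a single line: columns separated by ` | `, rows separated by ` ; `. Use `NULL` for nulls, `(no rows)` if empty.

archived | 5 ; closed | 7 ; draft | 5 ; pending | 9

Partition orders by status; compute ROUND(AVG(qty), 2) within each group.
  archived: ids {5, 13, 19} → ROUND(AVG(qty), 2)=5
  closed: ids {7, 14} → ROUND(AVG(qty), 2)=7
  draft: ids {11, 21} → ROUND(AVG(qty), 2)=5
  pending: ids {6} → ROUND(AVG(qty), 2)=9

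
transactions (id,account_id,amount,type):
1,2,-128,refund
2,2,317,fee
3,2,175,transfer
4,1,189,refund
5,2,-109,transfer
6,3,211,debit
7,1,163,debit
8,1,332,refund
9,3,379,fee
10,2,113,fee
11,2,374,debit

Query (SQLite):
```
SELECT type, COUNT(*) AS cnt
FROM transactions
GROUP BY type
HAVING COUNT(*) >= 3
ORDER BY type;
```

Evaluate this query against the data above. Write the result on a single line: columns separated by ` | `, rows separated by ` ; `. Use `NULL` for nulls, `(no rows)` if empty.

debit | 3 ; fee | 3 ; refund | 3

Partition transactions by type; compute COUNT(*) within each group.
HAVING: keep groups with count ≥ 3.
  debit: ids {6, 7, 11} → COUNT(*)=3
  fee: ids {2, 9, 10} → COUNT(*)=3
  refund: ids {1, 4, 8} → COUNT(*)=3
  transfer: ids {3, 5} → COUNT(*)=2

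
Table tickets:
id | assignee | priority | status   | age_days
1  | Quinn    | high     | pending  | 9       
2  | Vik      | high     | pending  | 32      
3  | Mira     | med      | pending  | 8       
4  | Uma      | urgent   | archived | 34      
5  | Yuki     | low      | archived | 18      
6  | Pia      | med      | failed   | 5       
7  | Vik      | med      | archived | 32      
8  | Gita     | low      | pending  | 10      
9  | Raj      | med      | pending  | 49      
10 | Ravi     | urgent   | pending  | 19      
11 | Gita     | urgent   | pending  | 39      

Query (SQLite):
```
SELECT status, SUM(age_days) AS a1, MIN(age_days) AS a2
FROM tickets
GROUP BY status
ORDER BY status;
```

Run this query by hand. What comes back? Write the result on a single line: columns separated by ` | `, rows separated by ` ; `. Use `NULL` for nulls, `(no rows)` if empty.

archived | 84 | 18 ; failed | 5 | 5 ; pending | 166 | 8

Group tickets by status.
Per group compute: SUM(age_days), MIN(age_days).
  archived: ids {4, 5, 7} → SUM(age_days)=84, MIN(age_days)=18
  failed: ids {6} → SUM(age_days)=5, MIN(age_days)=5
  pending: ids {1, 2, 3, 8, 9, 10, 11} → SUM(age_days)=166, MIN(age_days)=8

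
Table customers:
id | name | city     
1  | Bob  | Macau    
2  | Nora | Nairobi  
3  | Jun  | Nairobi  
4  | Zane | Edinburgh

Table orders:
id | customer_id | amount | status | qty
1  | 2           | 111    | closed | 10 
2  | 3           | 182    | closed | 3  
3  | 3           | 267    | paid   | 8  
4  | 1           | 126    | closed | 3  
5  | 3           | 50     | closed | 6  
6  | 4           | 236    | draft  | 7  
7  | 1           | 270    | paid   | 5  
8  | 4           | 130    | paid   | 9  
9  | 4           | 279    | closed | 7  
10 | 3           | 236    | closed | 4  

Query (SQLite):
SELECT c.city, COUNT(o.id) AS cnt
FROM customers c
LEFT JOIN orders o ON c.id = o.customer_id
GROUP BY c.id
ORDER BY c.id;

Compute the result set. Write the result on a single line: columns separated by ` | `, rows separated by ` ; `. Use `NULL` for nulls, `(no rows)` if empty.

Macau | 2 ; Nairobi | 1 ; Nairobi | 4 ; Edinburgh | 3

LEFT JOIN keeps every customers row; unmatched ones get NULL for orders columns.
Group by customers.id and compute COUNT(o.id). COUNT(col) of an all-NULL group is 0.
  1: ids {4, 7} → COUNT(o.id)=2
  2: ids {1} → COUNT(o.id)=1
  3: ids {2, 3, 5, 10} → COUNT(o.id)=4
  4: ids {6, 8, 9} → COUNT(o.id)=3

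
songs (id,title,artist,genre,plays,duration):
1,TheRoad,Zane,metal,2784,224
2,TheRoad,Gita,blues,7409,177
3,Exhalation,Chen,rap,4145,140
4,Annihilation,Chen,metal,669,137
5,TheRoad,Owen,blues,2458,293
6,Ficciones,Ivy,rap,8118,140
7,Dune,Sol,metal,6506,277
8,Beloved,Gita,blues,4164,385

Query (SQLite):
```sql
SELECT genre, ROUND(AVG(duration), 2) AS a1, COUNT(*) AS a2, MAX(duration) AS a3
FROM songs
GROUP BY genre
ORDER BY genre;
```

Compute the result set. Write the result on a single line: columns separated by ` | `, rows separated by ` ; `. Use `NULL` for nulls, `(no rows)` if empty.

Group songs by genre.
Per group compute: ROUND(AVG(duration), 2), COUNT(*), MAX(duration).
  blues: ids {2, 5, 8} → ROUND(AVG(duration), 2)=285, COUNT(*)=3, MAX(duration)=385
  metal: ids {1, 4, 7} → ROUND(AVG(duration), 2)=212.67, COUNT(*)=3, MAX(duration)=277
  rap: ids {3, 6} → ROUND(AVG(duration), 2)=140, COUNT(*)=2, MAX(duration)=140

blues | 285 | 3 | 385 ; metal | 212.67 | 3 | 277 ; rap | 140 | 2 | 140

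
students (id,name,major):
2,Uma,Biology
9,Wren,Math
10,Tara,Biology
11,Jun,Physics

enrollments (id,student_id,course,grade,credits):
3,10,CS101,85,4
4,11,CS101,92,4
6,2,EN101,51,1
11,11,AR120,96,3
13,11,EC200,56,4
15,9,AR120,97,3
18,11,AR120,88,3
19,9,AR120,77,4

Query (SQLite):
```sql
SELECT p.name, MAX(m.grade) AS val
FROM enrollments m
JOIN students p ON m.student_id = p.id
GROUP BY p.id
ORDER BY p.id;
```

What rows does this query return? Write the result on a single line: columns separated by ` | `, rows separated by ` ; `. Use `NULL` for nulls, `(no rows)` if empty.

Join each enrollments row to its students via student_id.
Group joined rows by students.id; compute MAX(m.grade) per group.
  2: ids {6} → MAX(m.grade)=51
  9: ids {15, 19} → MAX(m.grade)=97
  10: ids {3} → MAX(m.grade)=85
  11: ids {4, 11, 13, 18} → MAX(m.grade)=96

Uma | 51 ; Wren | 97 ; Tara | 85 ; Jun | 96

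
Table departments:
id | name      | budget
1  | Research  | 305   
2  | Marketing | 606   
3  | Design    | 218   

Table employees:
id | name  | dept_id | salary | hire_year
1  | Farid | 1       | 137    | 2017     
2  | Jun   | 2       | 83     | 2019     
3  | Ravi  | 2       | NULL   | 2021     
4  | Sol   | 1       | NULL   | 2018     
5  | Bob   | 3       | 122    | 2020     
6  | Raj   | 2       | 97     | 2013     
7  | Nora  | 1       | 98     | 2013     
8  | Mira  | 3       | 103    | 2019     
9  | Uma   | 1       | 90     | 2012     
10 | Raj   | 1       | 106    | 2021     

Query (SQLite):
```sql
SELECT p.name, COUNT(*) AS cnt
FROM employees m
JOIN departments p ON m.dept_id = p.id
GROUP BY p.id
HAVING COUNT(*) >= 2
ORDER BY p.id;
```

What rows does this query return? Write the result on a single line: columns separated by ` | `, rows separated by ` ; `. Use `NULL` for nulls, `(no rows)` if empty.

Research | 5 ; Marketing | 3 ; Design | 2

Join each employees row to its departments via dept_id.
Group joined rows by departments.id; compute COUNT(*) per group.
HAVING: keep groups with count ≥ 2.
  1: ids {1, 4, 7, 9, 10} → COUNT(*)=5
  2: ids {2, 3, 6} → COUNT(*)=3
  3: ids {5, 8} → COUNT(*)=2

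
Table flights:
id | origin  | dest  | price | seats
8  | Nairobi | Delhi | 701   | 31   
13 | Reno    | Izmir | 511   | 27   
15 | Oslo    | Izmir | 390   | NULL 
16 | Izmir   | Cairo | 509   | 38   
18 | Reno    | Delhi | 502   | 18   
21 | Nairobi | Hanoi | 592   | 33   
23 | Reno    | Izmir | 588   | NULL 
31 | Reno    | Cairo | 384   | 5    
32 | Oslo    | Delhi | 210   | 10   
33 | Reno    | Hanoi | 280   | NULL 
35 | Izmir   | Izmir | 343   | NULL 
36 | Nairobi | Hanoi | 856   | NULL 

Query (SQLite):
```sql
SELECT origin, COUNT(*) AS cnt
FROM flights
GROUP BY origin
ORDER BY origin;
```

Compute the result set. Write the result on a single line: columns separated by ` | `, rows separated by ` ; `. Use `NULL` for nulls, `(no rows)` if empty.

Izmir | 2 ; Nairobi | 3 ; Oslo | 2 ; Reno | 5

Partition flights by origin; compute COUNT(*) within each group.
  Izmir: ids {16, 35} → COUNT(*)=2
  Nairobi: ids {8, 21, 36} → COUNT(*)=3
  Oslo: ids {15, 32} → COUNT(*)=2
  Reno: ids {13, 18, 23, 31, 33} → COUNT(*)=5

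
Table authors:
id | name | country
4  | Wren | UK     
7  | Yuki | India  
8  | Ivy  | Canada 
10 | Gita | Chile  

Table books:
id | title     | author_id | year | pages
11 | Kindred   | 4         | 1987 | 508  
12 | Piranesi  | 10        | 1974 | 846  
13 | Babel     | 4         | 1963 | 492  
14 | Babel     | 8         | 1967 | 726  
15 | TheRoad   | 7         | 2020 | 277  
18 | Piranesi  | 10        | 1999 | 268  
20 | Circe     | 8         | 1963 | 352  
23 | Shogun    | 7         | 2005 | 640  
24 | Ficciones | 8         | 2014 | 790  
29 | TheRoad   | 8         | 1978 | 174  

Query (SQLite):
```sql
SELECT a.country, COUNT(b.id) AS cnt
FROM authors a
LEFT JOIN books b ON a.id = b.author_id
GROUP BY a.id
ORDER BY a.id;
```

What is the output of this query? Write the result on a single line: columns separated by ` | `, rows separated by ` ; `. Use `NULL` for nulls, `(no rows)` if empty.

LEFT JOIN keeps every authors row; unmatched ones get NULL for books columns.
Group by authors.id and compute COUNT(b.id). COUNT(col) of an all-NULL group is 0.
  4: ids {11, 13} → COUNT(b.id)=2
  7: ids {15, 23} → COUNT(b.id)=2
  8: ids {14, 20, 24, 29} → COUNT(b.id)=4
  10: ids {12, 18} → COUNT(b.id)=2

UK | 2 ; India | 2 ; Canada | 4 ; Chile | 2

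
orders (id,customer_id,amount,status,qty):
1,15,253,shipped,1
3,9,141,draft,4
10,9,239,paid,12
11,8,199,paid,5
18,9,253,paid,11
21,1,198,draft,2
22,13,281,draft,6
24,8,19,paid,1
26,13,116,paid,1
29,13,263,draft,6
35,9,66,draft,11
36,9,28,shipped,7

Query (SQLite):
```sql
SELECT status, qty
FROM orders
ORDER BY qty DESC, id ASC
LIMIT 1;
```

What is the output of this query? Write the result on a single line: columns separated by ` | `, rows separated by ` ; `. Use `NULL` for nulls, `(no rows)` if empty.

Sort by qty desc, tiebreak id asc: (12, id=10), (11, id=18), (11, id=35), (7, id=36) …. Take first 1.

paid | 12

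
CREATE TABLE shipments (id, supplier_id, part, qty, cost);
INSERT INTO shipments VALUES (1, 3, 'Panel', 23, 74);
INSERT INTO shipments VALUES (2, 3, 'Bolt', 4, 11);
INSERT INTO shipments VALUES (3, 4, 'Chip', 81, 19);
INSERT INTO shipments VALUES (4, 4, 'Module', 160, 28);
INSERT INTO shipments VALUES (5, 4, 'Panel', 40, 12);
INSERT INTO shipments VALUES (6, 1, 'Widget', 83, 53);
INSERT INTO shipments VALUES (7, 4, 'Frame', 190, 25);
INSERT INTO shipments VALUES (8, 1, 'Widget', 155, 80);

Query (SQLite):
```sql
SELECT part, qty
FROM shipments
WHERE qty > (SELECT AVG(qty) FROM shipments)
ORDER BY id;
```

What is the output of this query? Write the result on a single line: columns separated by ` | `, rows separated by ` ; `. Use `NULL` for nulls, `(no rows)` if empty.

Module | 160 ; Frame | 190 ; Widget | 155

Scalar subquery: AVG(qty) over all shipments rows = 92.0.
Keep rows where qty > that value.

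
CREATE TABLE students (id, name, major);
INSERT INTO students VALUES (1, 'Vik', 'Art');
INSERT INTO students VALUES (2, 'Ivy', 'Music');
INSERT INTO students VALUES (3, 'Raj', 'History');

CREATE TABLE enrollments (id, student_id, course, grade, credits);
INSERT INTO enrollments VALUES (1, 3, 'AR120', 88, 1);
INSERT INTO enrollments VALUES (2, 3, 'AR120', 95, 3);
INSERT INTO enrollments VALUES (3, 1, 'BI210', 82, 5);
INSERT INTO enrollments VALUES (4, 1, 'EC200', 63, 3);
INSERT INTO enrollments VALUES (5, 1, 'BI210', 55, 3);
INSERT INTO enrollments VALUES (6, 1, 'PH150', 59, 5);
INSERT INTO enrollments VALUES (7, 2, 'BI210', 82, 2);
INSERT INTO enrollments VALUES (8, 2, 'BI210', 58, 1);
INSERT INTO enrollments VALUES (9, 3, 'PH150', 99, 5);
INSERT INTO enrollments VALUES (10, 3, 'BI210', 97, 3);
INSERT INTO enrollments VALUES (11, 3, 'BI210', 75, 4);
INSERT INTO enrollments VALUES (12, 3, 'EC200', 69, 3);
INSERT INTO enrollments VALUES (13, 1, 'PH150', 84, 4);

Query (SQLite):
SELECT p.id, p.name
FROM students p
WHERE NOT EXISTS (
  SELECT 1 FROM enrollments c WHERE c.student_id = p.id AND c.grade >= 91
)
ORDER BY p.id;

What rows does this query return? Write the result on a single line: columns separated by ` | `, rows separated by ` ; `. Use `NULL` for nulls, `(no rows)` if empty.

For each students row, check whether any enrollments with matching student_id has grade >= 91.
Keep rows where that is false.

1 | Vik ; 2 | Ivy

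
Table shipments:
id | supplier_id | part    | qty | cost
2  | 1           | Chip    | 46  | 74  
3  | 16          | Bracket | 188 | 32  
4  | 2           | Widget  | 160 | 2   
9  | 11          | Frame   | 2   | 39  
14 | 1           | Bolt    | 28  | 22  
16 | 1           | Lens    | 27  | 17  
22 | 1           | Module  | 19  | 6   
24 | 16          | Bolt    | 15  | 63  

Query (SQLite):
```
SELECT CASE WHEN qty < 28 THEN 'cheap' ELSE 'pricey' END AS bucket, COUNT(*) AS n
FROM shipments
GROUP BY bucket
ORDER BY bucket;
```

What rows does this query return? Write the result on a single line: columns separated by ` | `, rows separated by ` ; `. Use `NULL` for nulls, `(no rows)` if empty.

cheap | 4 ; pricey | 4

Bucket rows by qty < 28 → 'cheap' else 'pricey'; count each bucket.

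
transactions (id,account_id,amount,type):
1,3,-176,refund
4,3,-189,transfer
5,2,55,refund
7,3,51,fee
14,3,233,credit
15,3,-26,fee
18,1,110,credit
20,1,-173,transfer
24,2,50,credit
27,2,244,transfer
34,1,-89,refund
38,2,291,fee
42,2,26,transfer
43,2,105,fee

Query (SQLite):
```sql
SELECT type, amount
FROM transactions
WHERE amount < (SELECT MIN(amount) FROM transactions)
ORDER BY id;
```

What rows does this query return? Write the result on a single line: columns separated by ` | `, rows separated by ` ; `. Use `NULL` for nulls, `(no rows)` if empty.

Scalar subquery: MIN(amount) over all transactions rows = -189.
Keep rows where amount < that value.

(no rows)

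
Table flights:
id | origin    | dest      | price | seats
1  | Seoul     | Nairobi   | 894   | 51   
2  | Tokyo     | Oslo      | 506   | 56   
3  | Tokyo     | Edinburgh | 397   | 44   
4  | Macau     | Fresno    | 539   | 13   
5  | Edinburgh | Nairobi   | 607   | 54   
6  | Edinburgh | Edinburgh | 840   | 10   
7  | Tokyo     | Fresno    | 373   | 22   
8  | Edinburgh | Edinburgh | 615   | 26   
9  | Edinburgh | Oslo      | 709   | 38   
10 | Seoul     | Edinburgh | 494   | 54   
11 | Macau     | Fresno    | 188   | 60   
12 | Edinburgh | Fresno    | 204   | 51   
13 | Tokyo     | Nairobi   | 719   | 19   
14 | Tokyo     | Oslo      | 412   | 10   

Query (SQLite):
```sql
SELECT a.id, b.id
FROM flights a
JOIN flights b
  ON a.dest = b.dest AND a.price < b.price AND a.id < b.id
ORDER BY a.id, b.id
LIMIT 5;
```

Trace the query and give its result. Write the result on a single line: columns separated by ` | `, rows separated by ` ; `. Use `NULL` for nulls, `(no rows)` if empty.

Pairs (a,b) with same dest, a.price < b.price, a.id < b.id.
dest groups: Edinburgh:{3,6,8,10} Fresno:{4,7,11,12} Nairobi:{1,5,13} Oslo:{2,9,14}
Ordered by (a.id, b.id); first 5.

2 | 9 ; 3 | 6 ; 3 | 8 ; 3 | 10 ; 5 | 13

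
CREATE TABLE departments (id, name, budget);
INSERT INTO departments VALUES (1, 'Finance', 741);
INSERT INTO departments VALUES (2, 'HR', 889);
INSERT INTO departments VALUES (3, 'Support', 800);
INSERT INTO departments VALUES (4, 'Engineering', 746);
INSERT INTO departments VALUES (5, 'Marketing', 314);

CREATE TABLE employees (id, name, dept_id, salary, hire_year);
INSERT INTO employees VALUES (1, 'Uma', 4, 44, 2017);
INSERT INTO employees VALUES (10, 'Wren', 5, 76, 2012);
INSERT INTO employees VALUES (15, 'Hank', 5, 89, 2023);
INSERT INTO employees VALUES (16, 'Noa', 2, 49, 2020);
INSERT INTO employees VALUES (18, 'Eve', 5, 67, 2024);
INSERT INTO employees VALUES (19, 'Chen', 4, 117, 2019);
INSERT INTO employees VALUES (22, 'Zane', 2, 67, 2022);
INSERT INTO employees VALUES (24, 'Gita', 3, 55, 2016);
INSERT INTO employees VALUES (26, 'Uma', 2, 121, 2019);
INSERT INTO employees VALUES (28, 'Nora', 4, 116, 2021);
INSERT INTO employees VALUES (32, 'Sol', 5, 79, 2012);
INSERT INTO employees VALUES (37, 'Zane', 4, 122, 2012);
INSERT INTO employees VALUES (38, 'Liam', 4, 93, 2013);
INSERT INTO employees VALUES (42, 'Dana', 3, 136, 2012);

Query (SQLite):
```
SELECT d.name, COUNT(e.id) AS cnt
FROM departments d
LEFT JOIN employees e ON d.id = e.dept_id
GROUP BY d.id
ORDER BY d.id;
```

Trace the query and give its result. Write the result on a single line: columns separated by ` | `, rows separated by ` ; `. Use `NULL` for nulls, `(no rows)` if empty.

LEFT JOIN keeps every departments row; unmatched ones get NULL for employees columns.
Group by departments.id and compute COUNT(e.id). COUNT(col) of an all-NULL group is 0.
  1: ids {—} → COUNT(e.id)=0
  2: ids {16, 22, 26} → COUNT(e.id)=3
  3: ids {24, 42} → COUNT(e.id)=2
  4: ids {1, 19, 28, 37, 38} → COUNT(e.id)=5
  5: ids {10, 15, 18, 32} → COUNT(e.id)=4

Finance | 0 ; HR | 3 ; Support | 2 ; Engineering | 5 ; Marketing | 4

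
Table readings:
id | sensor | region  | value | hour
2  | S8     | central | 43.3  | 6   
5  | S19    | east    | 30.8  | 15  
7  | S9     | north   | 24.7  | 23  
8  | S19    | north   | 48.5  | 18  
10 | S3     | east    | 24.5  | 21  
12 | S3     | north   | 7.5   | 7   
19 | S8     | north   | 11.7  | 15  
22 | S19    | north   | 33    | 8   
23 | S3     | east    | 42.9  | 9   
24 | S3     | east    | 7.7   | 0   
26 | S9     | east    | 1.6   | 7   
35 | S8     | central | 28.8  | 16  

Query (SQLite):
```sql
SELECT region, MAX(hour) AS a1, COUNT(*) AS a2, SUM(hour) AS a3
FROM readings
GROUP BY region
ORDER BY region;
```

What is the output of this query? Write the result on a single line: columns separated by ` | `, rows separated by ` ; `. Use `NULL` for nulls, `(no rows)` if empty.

Group readings by region.
Per group compute: MAX(hour), COUNT(*), SUM(hour).
  central: ids {2, 35} → MAX(hour)=16, COUNT(*)=2, SUM(hour)=22
  east: ids {5, 10, 23, 24, 26} → MAX(hour)=21, COUNT(*)=5, SUM(hour)=52
  north: ids {7, 8, 12, 19, 22} → MAX(hour)=23, COUNT(*)=5, SUM(hour)=71

central | 16 | 2 | 22 ; east | 21 | 5 | 52 ; north | 23 | 5 | 71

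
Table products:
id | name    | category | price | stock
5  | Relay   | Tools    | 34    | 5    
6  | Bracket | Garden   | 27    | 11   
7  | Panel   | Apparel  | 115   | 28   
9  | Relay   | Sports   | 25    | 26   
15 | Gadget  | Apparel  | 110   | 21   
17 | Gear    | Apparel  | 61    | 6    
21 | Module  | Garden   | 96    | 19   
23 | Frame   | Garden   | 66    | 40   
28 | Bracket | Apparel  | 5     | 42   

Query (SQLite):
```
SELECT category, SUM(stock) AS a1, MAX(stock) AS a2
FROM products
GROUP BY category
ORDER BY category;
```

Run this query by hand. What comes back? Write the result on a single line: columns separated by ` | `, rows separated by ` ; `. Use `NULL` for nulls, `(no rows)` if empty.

Apparel | 97 | 42 ; Garden | 70 | 40 ; Sports | 26 | 26 ; Tools | 5 | 5

Group products by category.
Per group compute: SUM(stock), MAX(stock).
  Apparel: ids {7, 15, 17, 28} → SUM(stock)=97, MAX(stock)=42
  Garden: ids {6, 21, 23} → SUM(stock)=70, MAX(stock)=40
  Sports: ids {9} → SUM(stock)=26, MAX(stock)=26
  Tools: ids {5} → SUM(stock)=5, MAX(stock)=5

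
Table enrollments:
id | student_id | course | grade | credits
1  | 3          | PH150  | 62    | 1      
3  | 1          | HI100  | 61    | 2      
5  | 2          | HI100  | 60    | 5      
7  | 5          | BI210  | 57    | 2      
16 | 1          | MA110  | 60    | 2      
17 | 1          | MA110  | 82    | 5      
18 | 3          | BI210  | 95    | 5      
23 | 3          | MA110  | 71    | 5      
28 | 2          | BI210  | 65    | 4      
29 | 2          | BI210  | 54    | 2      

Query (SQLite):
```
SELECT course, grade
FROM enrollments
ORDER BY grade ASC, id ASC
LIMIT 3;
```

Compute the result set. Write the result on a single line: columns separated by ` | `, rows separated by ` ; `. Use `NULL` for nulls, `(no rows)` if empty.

Sort by grade asc, tiebreak id asc: (54, id=29), (57, id=7), (60, id=5), (60, id=16), (61, id=3), (62, id=1) …. Take first 3.

BI210 | 54 ; BI210 | 57 ; HI100 | 60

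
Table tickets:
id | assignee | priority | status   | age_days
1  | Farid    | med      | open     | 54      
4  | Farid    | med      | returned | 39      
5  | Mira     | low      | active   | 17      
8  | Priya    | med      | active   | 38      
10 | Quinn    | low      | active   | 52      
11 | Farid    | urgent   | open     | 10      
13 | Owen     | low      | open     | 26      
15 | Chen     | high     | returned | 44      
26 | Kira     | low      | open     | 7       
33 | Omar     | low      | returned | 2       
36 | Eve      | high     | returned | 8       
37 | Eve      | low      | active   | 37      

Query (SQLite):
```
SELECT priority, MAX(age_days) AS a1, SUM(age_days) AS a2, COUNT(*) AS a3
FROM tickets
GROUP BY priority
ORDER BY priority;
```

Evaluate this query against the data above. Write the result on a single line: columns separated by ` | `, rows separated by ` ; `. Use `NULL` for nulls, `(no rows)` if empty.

Group tickets by priority.
Per group compute: MAX(age_days), SUM(age_days), COUNT(*).
  high: ids {15, 36} → MAX(age_days)=44, SUM(age_days)=52, COUNT(*)=2
  low: ids {5, 10, 13, 26, 33, 37} → MAX(age_days)=52, SUM(age_days)=141, COUNT(*)=6
  med: ids {1, 4, 8} → MAX(age_days)=54, SUM(age_days)=131, COUNT(*)=3
  urgent: ids {11} → MAX(age_days)=10, SUM(age_days)=10, COUNT(*)=1

high | 44 | 52 | 2 ; low | 52 | 141 | 6 ; med | 54 | 131 | 3 ; urgent | 10 | 10 | 1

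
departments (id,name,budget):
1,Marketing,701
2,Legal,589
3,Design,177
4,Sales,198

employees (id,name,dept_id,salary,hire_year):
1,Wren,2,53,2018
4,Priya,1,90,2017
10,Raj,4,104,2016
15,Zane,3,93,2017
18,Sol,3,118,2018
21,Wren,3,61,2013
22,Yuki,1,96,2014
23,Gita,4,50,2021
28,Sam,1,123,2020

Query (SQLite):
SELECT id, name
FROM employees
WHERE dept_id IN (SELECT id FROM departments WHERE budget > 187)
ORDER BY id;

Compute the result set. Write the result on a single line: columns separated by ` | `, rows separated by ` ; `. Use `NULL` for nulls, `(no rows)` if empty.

Inner query: departments.id where budget > 187.
Outer: keep employees rows whose dept_id is in that set.
Inner query → {1, 2, 4}

1 | Wren ; 4 | Priya ; 10 | Raj ; 22 | Yuki ; 23 | Gita ; 28 | Sam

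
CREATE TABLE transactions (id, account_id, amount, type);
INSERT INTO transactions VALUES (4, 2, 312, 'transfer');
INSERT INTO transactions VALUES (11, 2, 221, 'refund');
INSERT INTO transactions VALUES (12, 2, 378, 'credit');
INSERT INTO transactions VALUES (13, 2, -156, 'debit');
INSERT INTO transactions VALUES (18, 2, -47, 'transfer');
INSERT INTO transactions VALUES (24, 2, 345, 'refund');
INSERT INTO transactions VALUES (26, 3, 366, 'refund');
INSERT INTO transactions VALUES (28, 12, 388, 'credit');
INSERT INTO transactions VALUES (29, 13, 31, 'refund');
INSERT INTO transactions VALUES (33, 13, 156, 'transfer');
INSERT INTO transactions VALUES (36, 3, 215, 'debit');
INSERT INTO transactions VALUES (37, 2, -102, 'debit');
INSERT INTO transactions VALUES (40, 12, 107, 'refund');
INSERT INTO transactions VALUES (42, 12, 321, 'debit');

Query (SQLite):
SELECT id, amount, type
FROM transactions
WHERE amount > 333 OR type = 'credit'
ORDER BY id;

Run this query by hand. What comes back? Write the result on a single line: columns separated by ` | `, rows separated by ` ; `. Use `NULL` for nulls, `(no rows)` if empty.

12 | 378 | credit ; 24 | 345 | refund ; 26 | 366 | refund ; 28 | 388 | credit

amount > 333: ids {12, 24, 26, 28}
type = 'credit': ids {12, 28}
Combine with OR.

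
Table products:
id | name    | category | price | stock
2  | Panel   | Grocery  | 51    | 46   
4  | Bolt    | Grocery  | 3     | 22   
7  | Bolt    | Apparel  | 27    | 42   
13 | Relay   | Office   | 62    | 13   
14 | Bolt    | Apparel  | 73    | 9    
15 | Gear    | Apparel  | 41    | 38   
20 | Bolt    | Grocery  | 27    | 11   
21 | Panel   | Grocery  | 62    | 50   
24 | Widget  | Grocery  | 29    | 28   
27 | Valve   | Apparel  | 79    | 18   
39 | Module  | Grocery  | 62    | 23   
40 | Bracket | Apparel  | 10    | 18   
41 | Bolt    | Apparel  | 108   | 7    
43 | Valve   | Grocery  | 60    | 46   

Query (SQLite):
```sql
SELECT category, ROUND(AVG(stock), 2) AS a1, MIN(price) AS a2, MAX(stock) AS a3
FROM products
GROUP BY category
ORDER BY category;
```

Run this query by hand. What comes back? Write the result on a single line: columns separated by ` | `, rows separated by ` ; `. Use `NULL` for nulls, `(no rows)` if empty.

Group products by category.
Per group compute: ROUND(AVG(stock), 2), MIN(price), MAX(stock).
  Apparel: ids {7, 14, 15, 27, 40, 41} → ROUND(AVG(stock), 2)=22, MIN(price)=10, MAX(stock)=42
  Grocery: ids {2, 4, 20, 21, 24, 39, 43} → ROUND(AVG(stock), 2)=32.29, MIN(price)=3, MAX(stock)=50
  Office: ids {13} → ROUND(AVG(stock), 2)=13, MIN(price)=62, MAX(stock)=13

Apparel | 22 | 10 | 42 ; Grocery | 32.29 | 3 | 50 ; Office | 13 | 62 | 13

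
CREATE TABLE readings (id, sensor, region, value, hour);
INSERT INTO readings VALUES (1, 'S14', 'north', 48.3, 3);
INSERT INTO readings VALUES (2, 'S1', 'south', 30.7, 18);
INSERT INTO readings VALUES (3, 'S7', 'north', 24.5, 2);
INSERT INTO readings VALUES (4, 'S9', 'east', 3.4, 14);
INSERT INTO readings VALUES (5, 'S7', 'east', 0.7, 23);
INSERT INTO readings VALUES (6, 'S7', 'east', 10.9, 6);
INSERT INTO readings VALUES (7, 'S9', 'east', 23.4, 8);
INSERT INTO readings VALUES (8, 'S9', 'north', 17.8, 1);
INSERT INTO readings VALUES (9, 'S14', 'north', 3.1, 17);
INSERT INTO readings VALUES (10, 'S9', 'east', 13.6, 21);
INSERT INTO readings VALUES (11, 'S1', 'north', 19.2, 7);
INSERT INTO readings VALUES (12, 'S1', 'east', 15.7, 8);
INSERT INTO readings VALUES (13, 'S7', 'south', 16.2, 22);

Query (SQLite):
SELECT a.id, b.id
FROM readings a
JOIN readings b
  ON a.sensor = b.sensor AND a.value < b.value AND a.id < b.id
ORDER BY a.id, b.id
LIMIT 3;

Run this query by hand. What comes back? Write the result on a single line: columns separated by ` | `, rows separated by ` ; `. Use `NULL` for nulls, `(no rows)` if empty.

4 | 7 ; 4 | 8 ; 4 | 10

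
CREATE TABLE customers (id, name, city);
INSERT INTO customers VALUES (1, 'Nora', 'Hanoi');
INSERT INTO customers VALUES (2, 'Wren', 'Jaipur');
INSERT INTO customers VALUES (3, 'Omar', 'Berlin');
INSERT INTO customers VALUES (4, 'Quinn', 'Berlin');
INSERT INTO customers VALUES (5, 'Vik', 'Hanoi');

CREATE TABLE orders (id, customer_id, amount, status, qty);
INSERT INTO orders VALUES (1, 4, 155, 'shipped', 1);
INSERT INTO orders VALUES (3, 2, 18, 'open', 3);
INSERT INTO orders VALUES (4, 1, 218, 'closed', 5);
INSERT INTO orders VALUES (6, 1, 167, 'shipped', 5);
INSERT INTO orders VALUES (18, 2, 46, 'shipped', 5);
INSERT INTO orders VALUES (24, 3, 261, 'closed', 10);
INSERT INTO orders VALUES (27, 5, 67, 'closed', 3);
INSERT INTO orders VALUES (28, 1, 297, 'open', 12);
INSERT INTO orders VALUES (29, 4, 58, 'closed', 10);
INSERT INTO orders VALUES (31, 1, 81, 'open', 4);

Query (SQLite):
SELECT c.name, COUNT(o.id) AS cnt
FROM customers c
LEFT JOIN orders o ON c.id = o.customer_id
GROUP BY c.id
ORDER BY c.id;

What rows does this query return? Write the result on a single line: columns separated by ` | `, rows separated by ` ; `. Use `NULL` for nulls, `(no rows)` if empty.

Nora | 4 ; Wren | 2 ; Omar | 1 ; Quinn | 2 ; Vik | 1

LEFT JOIN keeps every customers row; unmatched ones get NULL for orders columns.
Group by customers.id and compute COUNT(o.id). COUNT(col) of an all-NULL group is 0.
  1: ids {4, 6, 28, 31} → COUNT(o.id)=4
  2: ids {3, 18} → COUNT(o.id)=2
  3: ids {24} → COUNT(o.id)=1
  4: ids {1, 29} → COUNT(o.id)=2
  5: ids {27} → COUNT(o.id)=1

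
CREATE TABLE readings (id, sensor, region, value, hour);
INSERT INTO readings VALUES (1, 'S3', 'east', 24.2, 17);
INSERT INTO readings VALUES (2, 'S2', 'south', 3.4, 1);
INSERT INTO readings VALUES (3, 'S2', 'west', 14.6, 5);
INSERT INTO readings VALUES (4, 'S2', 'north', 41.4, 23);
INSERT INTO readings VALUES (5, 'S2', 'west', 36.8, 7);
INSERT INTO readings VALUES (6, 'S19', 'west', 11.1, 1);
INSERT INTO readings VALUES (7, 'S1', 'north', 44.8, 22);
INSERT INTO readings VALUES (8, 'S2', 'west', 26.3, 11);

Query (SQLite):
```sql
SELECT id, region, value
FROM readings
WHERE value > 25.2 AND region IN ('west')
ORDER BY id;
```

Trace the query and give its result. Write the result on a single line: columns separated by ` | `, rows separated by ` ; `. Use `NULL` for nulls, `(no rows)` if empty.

value > 25.2: ids {4, 5, 7, 8}
region IN ('west'): ids {3, 5, 6, 8}
Combine with AND.

5 | west | 36.8 ; 8 | west | 26.3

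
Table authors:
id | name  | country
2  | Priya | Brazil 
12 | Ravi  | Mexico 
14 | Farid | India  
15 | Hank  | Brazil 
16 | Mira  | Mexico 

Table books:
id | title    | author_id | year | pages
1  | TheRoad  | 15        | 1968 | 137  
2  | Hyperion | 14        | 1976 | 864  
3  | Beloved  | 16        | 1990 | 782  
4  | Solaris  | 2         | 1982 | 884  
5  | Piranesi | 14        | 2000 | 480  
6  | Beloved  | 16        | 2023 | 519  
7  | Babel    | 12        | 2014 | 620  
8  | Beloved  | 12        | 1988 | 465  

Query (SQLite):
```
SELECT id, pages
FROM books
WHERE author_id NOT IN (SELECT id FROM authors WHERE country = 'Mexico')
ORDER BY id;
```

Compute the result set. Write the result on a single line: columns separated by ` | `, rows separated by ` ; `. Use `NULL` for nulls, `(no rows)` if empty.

1 | 137 ; 2 | 864 ; 4 | 884 ; 5 | 480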